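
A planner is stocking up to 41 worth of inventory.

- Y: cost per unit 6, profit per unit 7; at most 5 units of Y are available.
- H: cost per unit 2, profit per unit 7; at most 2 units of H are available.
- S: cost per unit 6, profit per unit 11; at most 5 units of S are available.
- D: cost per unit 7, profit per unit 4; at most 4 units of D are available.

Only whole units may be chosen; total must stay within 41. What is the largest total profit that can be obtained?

76

H has the best ratio (7/2); taking only H gives at most 2×7 = 14 (stopped by the supply cap of 2).
Mixing does better — 1×Y, 2×H, and 5×S: cost 40 ≤ 41, profit 1·7 + 2·7 + 5·11 = 76.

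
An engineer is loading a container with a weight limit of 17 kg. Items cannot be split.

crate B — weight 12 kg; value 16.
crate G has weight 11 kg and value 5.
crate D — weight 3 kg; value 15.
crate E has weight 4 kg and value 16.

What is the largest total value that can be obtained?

32

Allowing fractional choices, the relaxed optimum would be about 44.3, but items are indivisible.
crate D + crate E: weight 3 + 4 = 7 ≤ 17, value 15 + 16 = 31.
crate B + crate D: weight 12 + 3 = 15 ≤ 17, value 16 + 15 = 31.
crate B + crate E: weight 12 + 4 = 16 ≤ 17, value 16 + 16 = 32.
Best is crate B and crate E with total value 32.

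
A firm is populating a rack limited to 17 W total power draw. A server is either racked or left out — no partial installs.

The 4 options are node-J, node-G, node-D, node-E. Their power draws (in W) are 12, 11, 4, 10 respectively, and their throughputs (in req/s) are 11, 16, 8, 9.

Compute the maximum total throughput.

24

node-D + node-E: power draw 4 + 10 = 14 ≤ 17, throughput 8 + 9 = 17.
node-J + node-D: power draw 12 + 4 = 16 ≤ 17, throughput 11 + 8 = 19.
node-G + node-D: power draw 11 + 4 = 15 ≤ 17, throughput 16 + 8 = 24.
Best is node-G and node-D with total throughput 24.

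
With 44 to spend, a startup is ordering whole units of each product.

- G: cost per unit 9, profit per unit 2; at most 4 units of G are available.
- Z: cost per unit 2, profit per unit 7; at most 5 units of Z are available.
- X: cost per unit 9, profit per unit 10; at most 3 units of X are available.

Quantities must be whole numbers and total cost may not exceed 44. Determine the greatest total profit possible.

Z has the best ratio (7/2); taking only Z gives at most 5×7 = 35 (stopped by the supply cap of 5).
Mixing does better — 5×Z and 3×X: cost 37 ≤ 44, profit 5·7 + 3·10 = 65.

65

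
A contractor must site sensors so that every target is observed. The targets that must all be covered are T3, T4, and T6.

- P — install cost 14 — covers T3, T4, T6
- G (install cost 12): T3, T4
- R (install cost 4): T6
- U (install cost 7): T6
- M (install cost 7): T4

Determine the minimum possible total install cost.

This is an integer covering problem.
P alone covers T3, T4, T6 — every target.
Total install cost: 14.

14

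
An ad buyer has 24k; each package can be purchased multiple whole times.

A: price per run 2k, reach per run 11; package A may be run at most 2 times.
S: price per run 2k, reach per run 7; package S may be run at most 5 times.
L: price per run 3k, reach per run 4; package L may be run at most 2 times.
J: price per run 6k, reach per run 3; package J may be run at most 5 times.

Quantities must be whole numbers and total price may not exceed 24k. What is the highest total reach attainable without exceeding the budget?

65

A has the best ratio (11/2); taking only A gives at most 2×11 = 22 (stopped by the supply cap of 2).
Mixing does better — 2×A, 5×S, and 2×L: price 20 ≤ 24, reach 2·11 + 5·7 + 2·4 = 65.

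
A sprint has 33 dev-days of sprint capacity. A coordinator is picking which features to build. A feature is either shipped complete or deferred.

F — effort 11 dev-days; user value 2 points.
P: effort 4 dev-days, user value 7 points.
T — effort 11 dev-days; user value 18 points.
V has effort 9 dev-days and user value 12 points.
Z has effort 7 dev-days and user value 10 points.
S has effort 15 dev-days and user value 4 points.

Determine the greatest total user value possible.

47

P + T + V: effort 4 + 11 + 9 = 24 ≤ 33, user value 7 + 18 + 12 = 37.
T + V + Z: effort 11 + 9 + 7 = 27 ≤ 33, user value 18 + 12 + 10 = 40.
P + T + V + Z: effort 4 + 11 + 9 + 7 = 31 ≤ 33, user value 7 + 18 + 12 + 10 = 47.
Best is P, T, V, and Z with total user value 47.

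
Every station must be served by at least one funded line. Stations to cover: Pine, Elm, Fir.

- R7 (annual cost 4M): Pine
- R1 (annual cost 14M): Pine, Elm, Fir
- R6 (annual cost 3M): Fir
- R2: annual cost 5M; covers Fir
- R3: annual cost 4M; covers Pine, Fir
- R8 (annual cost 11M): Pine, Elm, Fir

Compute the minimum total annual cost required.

The greedy cost-per-new-station heuristic would pick R3 and R8 for 15, but a cheaper cover exists.
R8 alone covers Pine, Elm, Fir — every station.
Total annual cost: 11.
No cover costs less than 11.

11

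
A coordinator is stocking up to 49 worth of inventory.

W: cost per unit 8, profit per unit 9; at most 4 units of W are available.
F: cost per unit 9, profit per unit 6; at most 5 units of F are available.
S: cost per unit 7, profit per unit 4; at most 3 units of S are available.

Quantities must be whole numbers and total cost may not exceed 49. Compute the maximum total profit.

46

W has the best ratio (9/8); taking only W gives at most 4×9 = 36 (stopped by the supply cap of 4).
Mixing does better — 4×W, 1×F, and 1×S: cost 48 ≤ 49, profit 4·9 + 1·6 + 1·4 = 46.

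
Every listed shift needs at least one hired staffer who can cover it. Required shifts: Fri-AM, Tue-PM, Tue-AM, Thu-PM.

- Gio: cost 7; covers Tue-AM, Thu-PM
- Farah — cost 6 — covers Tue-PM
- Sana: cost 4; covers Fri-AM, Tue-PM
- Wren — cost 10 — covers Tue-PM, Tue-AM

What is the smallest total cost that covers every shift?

Choose Gio and Sana: together they cover Fri-AM, Tue-PM, Tue-AM, Thu-PM — every shift.
Total cost: 7 + 4 = 11.
No cover costs less than 11.

11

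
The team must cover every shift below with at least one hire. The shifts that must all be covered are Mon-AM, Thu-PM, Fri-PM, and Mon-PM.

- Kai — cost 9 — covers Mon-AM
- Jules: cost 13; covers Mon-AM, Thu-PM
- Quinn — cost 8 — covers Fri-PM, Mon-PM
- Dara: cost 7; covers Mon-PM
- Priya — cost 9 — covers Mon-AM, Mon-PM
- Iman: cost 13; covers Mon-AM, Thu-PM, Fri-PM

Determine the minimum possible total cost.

The greedy cost-per-new-shift heuristic would pick Quinn and Jules for 21, but a cheaper cover exists.
Choose Dara and Iman: together they cover Mon-AM, Thu-PM, Fri-PM, Mon-PM — every shift.
Total cost: 7 + 13 = 20.
No cover costs less than 20.

20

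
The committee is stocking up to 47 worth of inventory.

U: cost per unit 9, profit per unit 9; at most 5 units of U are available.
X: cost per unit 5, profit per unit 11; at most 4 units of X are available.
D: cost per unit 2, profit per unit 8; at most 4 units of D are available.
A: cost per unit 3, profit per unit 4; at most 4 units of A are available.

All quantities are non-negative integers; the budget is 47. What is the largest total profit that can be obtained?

97

Take 1×U, 4×X, 4×D, and 3×A: cost 46 ≤ 47, profit 1·9 + 4·11 + 4·8 + 3·4 = 97.
D has the best ratio (8/2) and is taken to its limit of 4; remaining capacity is filled optimally with the others.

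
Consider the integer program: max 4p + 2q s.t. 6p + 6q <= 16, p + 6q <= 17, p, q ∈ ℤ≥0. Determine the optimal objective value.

The continuous relaxation peaks at (2.67, 0) with value 10.67; rounding to a feasible lattice point costs some objective.
(p,q)=(2,0): 6·2+6·0=12≤16, 1·2+6·0=2≤17, objective 8.
(p,q)=(1,1): 6·1+6·1=12≤16, 1·1+6·1=7≤17, objective 6.
(p,q)=(1,0): 6·1+6·0=6≤16, 1·1+6·0=1≤17, objective 4.
Maximum is 8 at (p,q)=(2,0).

8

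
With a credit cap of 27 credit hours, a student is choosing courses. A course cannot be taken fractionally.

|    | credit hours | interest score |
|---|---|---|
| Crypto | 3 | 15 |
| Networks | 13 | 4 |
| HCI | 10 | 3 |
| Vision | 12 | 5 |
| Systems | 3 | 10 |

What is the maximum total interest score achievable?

30

Take Crypto, Vision, and Systems: credit hours 3 + 12 + 3 = 18 ≤ 27, interest score 15 + 5 + 10 = 30.
No other feasible combination does better.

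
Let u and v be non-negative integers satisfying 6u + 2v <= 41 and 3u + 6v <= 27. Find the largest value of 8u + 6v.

54

The continuous relaxation peaks at (6.4, 1.3) with value 59.00; rounding to a feasible lattice point costs some objective.
(u,v)=(6,1): 6·6+2·1=38≤41, 3·6+6·1=24≤27, objective 54.
(u,v)=(5,2): 6·5+2·2=34≤41, 3·5+6·2=27≤27, objective 52.
(u,v)=(6,0): 6·6+2·0=36≤41, 3·6+6·0=18≤27, objective 48.
(u,v)=(5,1): 6·5+2·1=32≤41, 3·5+6·1=21≤27, objective 46.
The best lattice point is (6,1), giving 54.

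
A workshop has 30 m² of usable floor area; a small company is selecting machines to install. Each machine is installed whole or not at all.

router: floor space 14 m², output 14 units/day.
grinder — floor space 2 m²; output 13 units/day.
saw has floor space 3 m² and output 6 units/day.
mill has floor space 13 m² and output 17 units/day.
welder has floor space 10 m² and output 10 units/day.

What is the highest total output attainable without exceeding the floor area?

Take grinder, saw, mill, and welder: floor space 2 + 3 + 13 + 10 = 28 ≤ 30, output 13 + 6 + 17 + 10 = 46.
No other feasible combination does better.

46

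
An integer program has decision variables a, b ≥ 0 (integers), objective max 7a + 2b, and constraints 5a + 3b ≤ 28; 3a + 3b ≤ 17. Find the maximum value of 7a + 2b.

35

(a,b)=(5,0): 5·5+3·0=25≤28, 3·5+3·0=15≤17, objective 35.
(a,b)=(4,1): 5·4+3·1=23≤28, 3·4+3·1=15≤17, objective 30.
(a,b)=(4,0): 5·4+3·0=20≤28, 3·4+3·0=12≤17, objective 28.
No feasible integer point exceeds 35.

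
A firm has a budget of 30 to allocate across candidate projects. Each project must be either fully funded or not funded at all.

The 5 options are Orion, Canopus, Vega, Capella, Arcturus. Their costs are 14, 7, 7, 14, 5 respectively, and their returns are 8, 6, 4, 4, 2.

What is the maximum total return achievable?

18

Take Orion, Canopus, and Vega: cost 14 + 7 + 7 = 28 ≤ 30, return 8 + 6 + 4 = 18.
No other feasible combination does better.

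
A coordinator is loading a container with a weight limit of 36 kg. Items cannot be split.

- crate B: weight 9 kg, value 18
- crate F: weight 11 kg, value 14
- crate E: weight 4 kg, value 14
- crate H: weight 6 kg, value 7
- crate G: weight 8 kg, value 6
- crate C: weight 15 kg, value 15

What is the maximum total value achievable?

54

crate B + crate F + crate E + crate H: weight 9 + 11 + 4 + 6 = 30 ≤ 36, value 18 + 14 + 14 + 7 = 53.
crate B + crate E + crate H + crate C: weight 9 + 4 + 6 + 15 = 34 ≤ 36, value 18 + 14 + 7 + 15 = 54.
crate B + crate E + crate G + crate C: weight 9 + 4 + 8 + 15 = 36 ≤ 36, value 18 + 14 + 6 + 15 = 53.
Best is crate B, crate E, crate H, and crate C with total value 54.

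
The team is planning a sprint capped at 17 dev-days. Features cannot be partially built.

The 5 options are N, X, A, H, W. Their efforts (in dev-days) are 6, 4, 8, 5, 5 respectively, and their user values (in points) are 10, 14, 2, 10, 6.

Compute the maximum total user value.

Allowing fractional choices, the relaxed optimum would be about 36.4, but features are indivisible.
X + H + W: effort 4 + 5 + 5 = 14 ≤ 17, user value 14 + 10 + 6 = 30.
N + X + W: effort 6 + 4 + 5 = 15 ≤ 17, user value 10 + 14 + 6 = 30.
N + X + H: effort 6 + 4 + 5 = 15 ≤ 17, user value 10 + 14 + 10 = 34.
Best is N, X, and H with total user value 34.

34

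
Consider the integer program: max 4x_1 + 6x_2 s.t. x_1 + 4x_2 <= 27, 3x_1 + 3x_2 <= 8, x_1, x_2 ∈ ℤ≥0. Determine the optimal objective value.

12

(x_1,x_2)=(0,2) is feasible, giving 12.
(x_1,x_2)=(1,1) is feasible, giving 10.
(x_1,x_2)=(0,1) is feasible, giving 6.
Maximum is 12 at (x_1,x_2)=(0,2).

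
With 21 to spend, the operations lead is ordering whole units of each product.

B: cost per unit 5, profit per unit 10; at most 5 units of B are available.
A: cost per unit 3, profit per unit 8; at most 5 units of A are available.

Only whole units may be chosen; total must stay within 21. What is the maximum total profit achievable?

50

3×B and 2×A: cost 21 ≤ 21, profit 3·10 + 2·8 = 46.
1×B and 5×A: cost 20 ≤ 21, profit 1·10 + 5·8 = 50.
Best is 50.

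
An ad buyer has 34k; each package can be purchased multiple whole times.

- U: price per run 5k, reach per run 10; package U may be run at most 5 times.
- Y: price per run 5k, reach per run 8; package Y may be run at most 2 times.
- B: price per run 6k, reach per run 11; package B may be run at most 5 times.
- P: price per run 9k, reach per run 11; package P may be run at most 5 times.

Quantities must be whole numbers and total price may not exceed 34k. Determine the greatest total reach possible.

64

This is a bounded integer knapsack.
2×U and 4×B: price 34 ≤ 34, reach 2·10 + 4·11 = 64.
3×U and 3×B: price 33 ≤ 34, reach 3·10 + 3·11 = 63.
Best is 64.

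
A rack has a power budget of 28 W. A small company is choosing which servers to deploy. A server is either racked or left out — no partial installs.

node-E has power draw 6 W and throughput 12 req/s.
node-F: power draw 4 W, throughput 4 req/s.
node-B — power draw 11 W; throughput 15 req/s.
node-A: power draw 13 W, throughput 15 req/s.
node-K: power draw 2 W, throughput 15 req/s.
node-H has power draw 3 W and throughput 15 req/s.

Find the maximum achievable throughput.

61

Take node-E, node-F, node-B, node-K, and node-H: power draw 6 + 4 + 11 + 2 + 3 = 26 ≤ 28, throughput 12 + 4 + 15 + 15 + 15 = 61.
No feasible combination exceeds this.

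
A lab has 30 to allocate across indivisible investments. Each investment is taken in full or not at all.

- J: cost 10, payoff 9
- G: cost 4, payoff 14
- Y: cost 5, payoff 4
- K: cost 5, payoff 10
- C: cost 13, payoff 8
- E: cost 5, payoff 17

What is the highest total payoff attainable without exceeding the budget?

J + G + Y + K + E: cost 10 + 4 + 5 + 5 + 5 = 29 ≤ 30, payoff 9 + 14 + 4 + 10 + 17 = 54.
G + K + C + E: cost 4 + 5 + 13 + 5 = 27 ≤ 30, payoff 14 + 10 + 8 + 17 = 49.
J + G + K + E: cost 10 + 4 + 5 + 5 = 24 ≤ 30, payoff 9 + 14 + 10 + 17 = 50.
Best is J, G, Y, K, and E with total payoff 54.

54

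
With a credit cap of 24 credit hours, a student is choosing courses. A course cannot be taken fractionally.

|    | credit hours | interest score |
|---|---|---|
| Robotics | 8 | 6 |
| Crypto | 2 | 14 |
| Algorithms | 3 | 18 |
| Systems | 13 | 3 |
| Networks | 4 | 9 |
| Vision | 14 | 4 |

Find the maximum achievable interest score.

47

Allowing fractional choices, the relaxed optimum would be about 49.0, but courses are indivisible.
Crypto + Algorithms + Networks + Vision: credit hours 2 + 3 + 4 + 14 = 23 ≤ 24, interest score 14 + 18 + 9 + 4 = 45.
Robotics + Crypto + Algorithms + Networks: credit hours 8 + 2 + 3 + 4 = 17 ≤ 24, interest score 6 + 14 + 18 + 9 = 47.
Crypto + Algorithms + Systems + Networks: credit hours 2 + 3 + 13 + 4 = 22 ≤ 24, interest score 14 + 18 + 3 + 9 = 44.
Best is Robotics, Crypto, Algorithms, and Networks with total interest score 47.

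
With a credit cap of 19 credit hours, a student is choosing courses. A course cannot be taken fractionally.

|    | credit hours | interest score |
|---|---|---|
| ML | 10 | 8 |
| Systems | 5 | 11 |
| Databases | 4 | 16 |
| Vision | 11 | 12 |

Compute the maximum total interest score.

35

Systems + Databases: credit hours 5 + 4 = 9 ≤ 19, interest score 11 + 16 = 27.
Databases + Vision: credit hours 4 + 11 = 15 ≤ 19, interest score 16 + 12 = 28.
ML + Systems + Databases: credit hours 10 + 5 + 4 = 19 ≤ 19, interest score 8 + 11 + 16 = 35.
Best is ML, Systems, and Databases with total interest score 35.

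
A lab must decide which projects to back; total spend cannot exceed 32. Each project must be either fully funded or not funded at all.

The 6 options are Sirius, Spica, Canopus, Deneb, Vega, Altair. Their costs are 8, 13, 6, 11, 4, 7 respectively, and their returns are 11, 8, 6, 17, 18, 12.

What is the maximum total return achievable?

58

This is a 0-1 knapsack instance.
Allowing fractional choices, the relaxed optimum would be about 60.0, but projects are indivisible.
Sirius + Canopus + Deneb + Vega: cost 8 + 6 + 11 + 4 = 29 ≤ 32, return 11 + 6 + 17 + 18 = 52.
Canopus + Deneb + Vega + Altair: cost 6 + 11 + 4 + 7 = 28 ≤ 32, return 6 + 17 + 18 + 12 = 53.
Sirius + Deneb + Vega + Altair: cost 8 + 11 + 4 + 7 = 30 ≤ 32, return 11 + 17 + 18 + 12 = 58.
Best is Sirius, Deneb, Vega, and Altair with total return 58.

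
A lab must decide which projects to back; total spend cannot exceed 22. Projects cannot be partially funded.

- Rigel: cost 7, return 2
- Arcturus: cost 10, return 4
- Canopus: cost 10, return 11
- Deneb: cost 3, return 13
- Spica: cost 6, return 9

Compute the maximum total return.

33

This is a 0-1 knapsack instance.
Allowing fractional choices, the relaxed optimum would be about 34.2, but projects are indivisible.
Arcturus + Deneb + Spica: cost 10 + 3 + 6 = 19 ≤ 22, return 4 + 13 + 9 = 26.
Canopus + Deneb + Spica: cost 10 + 3 + 6 = 19 ≤ 22, return 11 + 13 + 9 = 33.
Best is Canopus, Deneb, and Spica with total return 33.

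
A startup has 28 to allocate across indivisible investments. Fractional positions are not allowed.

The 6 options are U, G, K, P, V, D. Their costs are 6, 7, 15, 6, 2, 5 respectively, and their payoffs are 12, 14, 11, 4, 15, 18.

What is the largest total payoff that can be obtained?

U + G + P + V + D: cost 6 + 7 + 6 + 2 + 5 = 26 ≤ 28, payoff 12 + 14 + 4 + 15 + 18 = 63.
U + G + V + D: cost 6 + 7 + 2 + 5 = 20 ≤ 28, payoff 12 + 14 + 15 + 18 = 59.
Best is U, G, P, V, and D with total payoff 63.

63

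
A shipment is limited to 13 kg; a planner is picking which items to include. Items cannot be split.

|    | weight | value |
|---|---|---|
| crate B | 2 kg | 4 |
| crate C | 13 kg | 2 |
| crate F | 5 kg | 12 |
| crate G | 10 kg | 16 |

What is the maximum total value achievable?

20

crate B + crate F: weight 2 + 5 = 7 ≤ 13, value 4 + 12 = 16.
crate B + crate G: weight 2 + 10 = 12 ≤ 13, value 4 + 16 = 20.
crate G: weight 10 ≤ 13, value 16.
Best is crate B and crate G with total value 20.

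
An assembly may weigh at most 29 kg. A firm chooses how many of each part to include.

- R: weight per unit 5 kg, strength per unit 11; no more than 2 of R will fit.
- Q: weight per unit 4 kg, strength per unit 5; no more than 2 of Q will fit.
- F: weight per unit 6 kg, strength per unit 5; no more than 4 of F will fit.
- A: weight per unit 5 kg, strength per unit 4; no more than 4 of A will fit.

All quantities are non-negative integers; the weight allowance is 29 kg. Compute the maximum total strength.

41

R has the best ratio (11/5); taking only R gives at most 2×11 = 22 (stopped by the supply cap of 2).
Mixing does better — 2×R, 2×Q, 1×F, and 1×A: weight 29 ≤ 29, strength 2·11 + 2·5 + 1·5 + 1·4 = 41.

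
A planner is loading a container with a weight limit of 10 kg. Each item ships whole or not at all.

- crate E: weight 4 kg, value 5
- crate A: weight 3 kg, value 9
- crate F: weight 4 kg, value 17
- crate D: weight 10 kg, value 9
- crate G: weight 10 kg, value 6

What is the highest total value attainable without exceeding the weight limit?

26

Allowing fractional choices, the relaxed optimum would be about 29.8, but items are indivisible.
crate A + crate F: weight 3 + 4 = 7 ≤ 10, value 9 + 17 = 26.
crate F: weight 4 ≤ 10, value 17.
crate E + crate F: weight 4 + 4 = 8 ≤ 10, value 5 + 17 = 22.
Best is crate A and crate F with total value 26.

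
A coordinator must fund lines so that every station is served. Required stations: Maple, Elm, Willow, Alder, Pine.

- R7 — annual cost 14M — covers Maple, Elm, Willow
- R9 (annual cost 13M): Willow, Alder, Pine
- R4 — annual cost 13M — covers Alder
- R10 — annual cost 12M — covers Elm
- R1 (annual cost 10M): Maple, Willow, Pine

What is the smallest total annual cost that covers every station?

27

This is an integer covering problem.
The greedy cost-per-new-station heuristic would pick R1, R10, and R9 for 35, but a cheaper cover exists.
Choose R7 and R9: together they cover Maple, Elm, Willow, Alder, Pine — every station.
Total annual cost: 14 + 13 = 27.
No cover costs less than 27.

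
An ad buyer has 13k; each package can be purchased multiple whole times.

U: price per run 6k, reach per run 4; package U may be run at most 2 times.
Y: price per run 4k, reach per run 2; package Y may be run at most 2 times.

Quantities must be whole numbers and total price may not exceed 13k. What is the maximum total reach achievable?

8

Take 2×U: price 12 ≤ 13, reach 2·4 = 8.
U has the best ratio (4/6) and is taken to its limit of 2; remaining capacity is filled optimally with the others.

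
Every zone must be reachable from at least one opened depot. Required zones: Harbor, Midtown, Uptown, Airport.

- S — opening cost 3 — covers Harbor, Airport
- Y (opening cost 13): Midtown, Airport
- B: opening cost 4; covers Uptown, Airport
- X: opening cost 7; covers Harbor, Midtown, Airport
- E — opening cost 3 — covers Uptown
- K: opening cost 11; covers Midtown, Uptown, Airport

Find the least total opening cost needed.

The greedy cost-per-new-zone heuristic would pick S, E, and X for 13, but a cheaper cover exists.
Choose X and E: together they cover Harbor, Midtown, Uptown, Airport — every zone.
Total opening cost: 7 + 3 = 10.
No cover costs less than 10.

10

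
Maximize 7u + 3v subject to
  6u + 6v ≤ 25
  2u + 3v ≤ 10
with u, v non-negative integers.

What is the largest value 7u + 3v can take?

28

(u,v)=(4,0) is feasible, giving 28.
(u,v)=(3,1) is feasible, giving 24.
(u,v)=(3,0) is feasible, giving 21.
No feasible integer point exceeds 28.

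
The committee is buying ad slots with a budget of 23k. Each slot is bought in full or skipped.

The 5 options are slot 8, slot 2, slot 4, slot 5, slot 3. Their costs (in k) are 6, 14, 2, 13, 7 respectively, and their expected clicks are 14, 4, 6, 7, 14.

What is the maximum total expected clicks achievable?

Treat it as a binary knapsack problem.
Allowing fractional choices, the relaxed optimum would be about 38.3, but ad slots are indivisible.
slot 8 + slot 4 + slot 3: cost 6 + 2 + 7 = 15 ≤ 23, expected clicks 14 + 6 + 14 = 34.
slot 8 + slot 3: cost 6 + 7 = 13 ≤ 23, expected clicks 14 + 14 = 28.
Best is slot 8, slot 4, and slot 3 with total expected clicks 34.

34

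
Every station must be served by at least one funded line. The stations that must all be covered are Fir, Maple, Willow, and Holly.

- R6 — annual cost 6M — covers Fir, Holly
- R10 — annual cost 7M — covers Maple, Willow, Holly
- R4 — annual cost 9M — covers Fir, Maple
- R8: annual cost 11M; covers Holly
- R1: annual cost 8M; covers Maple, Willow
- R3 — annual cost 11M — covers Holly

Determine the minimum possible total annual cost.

13

Choose R6 and R10: together they cover Fir, Maple, Willow, Holly — every station.
Total annual cost: 6 + 7 = 13.
No cover costs less than 13.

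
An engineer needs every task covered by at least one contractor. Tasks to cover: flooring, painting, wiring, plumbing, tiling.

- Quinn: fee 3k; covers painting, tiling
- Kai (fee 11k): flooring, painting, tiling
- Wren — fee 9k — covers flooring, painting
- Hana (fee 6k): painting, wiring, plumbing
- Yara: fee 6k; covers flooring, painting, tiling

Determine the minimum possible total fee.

The greedy cost-per-new-task heuristic would pick Quinn, Hana, and Yara for 15, but a cheaper cover exists.
Choose Hana and Yara: together they cover flooring, painting, wiring, plumbing, tiling — every task.
Total fee: 6 + 6 = 12.
No cover costs less than 12.

12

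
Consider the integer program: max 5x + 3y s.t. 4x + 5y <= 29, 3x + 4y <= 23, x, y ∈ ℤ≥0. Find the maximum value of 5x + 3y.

(x,y)=(7,0): 4·7+5·0=28≤29, 3·7+4·0=21≤23, objective 35.
(x,y)=(6,1): 4·6+5·1=29≤29, 3·6+4·1=22≤23, objective 33.
(x,y)=(6,0): 4·6+5·0=24≤29, 3·6+4·0=18≤23, objective 30.
No feasible integer point exceeds 35.

35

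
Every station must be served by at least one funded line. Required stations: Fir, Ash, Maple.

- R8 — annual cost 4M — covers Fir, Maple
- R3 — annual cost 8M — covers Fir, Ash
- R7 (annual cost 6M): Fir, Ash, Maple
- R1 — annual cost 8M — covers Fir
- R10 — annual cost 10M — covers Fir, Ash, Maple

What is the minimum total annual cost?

This is a weighted set-cover instance.
The greedy cost-per-new-station heuristic would pick R8 and R7 for 10, but a cheaper cover exists.
R7 alone covers Fir, Ash, Maple — every station.
Total annual cost: 6.
No cover costs less than 6.

6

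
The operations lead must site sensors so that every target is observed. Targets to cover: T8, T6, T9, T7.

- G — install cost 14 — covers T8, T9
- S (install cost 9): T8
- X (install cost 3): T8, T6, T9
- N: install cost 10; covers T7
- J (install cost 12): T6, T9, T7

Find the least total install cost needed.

Choose X and N: together they cover T8, T6, T9, T7 — every target.
Total install cost: 3 + 10 = 13.
No cover costs less than 13.

13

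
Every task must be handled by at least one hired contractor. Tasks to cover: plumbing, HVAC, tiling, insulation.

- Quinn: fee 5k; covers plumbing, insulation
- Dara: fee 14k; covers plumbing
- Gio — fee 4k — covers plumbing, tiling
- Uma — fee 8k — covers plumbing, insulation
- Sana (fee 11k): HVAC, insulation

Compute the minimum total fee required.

15

The greedy cost-per-new-task heuristic would pick Gio, Quinn, and Sana for 20, but a cheaper cover exists.
Choose Gio and Sana: together they cover plumbing, HVAC, tiling, insulation — every task.
Total fee: 4 + 11 = 15.
No cover costs less than 15.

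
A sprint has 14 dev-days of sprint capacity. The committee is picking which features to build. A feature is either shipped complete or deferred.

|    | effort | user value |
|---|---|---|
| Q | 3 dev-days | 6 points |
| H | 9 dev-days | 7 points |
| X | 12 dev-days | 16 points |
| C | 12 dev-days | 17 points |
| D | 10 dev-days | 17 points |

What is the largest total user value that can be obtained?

Take Q and D: effort 3 + 10 = 13 ≤ 14, user value 6 + 17 = 23.
No other feasible combination does better.

23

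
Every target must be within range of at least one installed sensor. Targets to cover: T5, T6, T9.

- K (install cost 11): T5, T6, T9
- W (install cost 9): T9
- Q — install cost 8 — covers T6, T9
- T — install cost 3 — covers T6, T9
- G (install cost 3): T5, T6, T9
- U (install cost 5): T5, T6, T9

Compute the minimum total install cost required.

3

G alone covers T5, T6, T9 — every target.
Total install cost: 3.
No cover costs less than 3.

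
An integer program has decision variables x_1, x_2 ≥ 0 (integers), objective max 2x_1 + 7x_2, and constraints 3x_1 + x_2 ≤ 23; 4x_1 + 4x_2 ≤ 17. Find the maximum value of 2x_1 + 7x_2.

28

The continuous relaxation peaks at (0, 4.25) with value 29.75; rounding to a feasible lattice point costs some objective.
(x_1,x_2)=(0,4): 3·0+1·4=4≤23, 4·0+4·4=16≤17, objective 28.
(x_1,x_2)=(1,3): 3·1+1·3=6≤23, 4·1+4·3=16≤17, objective 23.
(x_1,x_2)=(0,3): 3·0+1·3=3≤23, 4·0+4·3=12≤17, objective 21.
No feasible integer point exceeds 28.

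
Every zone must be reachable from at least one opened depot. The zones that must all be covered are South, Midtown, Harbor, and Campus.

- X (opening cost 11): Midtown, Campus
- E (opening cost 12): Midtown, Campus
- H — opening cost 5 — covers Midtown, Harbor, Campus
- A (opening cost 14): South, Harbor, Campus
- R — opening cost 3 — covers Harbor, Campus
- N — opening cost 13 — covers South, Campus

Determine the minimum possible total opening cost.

Choose H and N: together they cover South, Midtown, Harbor, Campus — every zone.
Total opening cost: 5 + 13 = 18.

18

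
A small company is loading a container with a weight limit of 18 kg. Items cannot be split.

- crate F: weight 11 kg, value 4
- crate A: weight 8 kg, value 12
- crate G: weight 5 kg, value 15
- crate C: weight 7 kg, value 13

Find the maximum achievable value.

Treat it as a binary knapsack problem.
Allowing fractional choices, the relaxed optimum would be about 37.0, but items are indivisible.
crate A + crate C: weight 8 + 7 = 15 ≤ 18, value 12 + 13 = 25.
crate G + crate C: weight 5 + 7 = 12 ≤ 18, value 15 + 13 = 28.
crate A + crate G: weight 8 + 5 = 13 ≤ 18, value 12 + 15 = 27.
Best is crate G and crate C with total value 28.

28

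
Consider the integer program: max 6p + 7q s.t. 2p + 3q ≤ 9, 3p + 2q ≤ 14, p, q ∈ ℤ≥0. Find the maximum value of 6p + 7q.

25

The continuous relaxation peaks at (4.5, 0) with value 27.00; rounding to a feasible lattice point costs some objective.
(p,q)=(3,1): 2·3+3·1=9≤9, 3·3+2·1=11≤14, objective 25.
(p,q)=(4,0): 2·4+3·0=8≤9, 3·4+2·0=12≤14, objective 24.
(p,q)=(2,1): 2·2+3·1=7≤9, 3·2+2·1=8≤14, objective 19.
The best lattice point is (3,1), giving 25.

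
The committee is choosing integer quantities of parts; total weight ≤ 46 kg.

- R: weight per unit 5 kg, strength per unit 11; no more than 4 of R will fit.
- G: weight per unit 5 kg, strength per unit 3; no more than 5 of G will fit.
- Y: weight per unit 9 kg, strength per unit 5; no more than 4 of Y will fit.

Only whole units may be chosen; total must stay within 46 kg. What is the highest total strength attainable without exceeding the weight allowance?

R has the best ratio (11/5); taking only R gives at most 4×11 = 44 (stopped by the supply cap of 4).
Mixing does better — 4×R and 5×G: weight 45 ≤ 46, strength 4·11 + 5·3 = 59.

59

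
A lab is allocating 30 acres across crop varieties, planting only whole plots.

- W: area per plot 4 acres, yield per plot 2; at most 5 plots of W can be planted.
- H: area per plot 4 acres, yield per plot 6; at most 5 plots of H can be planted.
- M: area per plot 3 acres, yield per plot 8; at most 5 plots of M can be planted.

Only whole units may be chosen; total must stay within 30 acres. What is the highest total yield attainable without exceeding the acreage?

58

This is a bounded integer knapsack.
3×H and 5×M: area 27 ≤ 30, yield 3·6 + 5·8 = 58.
4×H and 4×M: area 28 ≤ 30, yield 4·6 + 4·8 = 56.
Best is 58.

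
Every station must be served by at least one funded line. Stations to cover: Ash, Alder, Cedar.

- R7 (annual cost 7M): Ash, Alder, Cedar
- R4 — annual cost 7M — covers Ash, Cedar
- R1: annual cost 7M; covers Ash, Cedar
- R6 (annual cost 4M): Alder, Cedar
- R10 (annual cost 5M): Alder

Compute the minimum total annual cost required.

7

The greedy cost-per-new-station heuristic would pick R6 and R7 for 11, but a cheaper cover exists.
R7 alone covers Ash, Alder, Cedar — every station.
Total annual cost: 7.
No cover costs less than 7.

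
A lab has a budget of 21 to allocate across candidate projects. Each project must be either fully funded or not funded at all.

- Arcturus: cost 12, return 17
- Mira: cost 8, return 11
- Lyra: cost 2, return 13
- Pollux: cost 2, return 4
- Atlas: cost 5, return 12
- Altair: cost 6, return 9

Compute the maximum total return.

46

Allowing fractional choices, the relaxed optimum would be about 46.5, but projects are indivisible.
Arcturus + Lyra + Pollux + Atlas: cost 12 + 2 + 2 + 5 = 21 ≤ 21, return 17 + 13 + 4 + 12 = 46.
Mira + Lyra + Atlas + Altair: cost 8 + 2 + 5 + 6 = 21 ≤ 21, return 11 + 13 + 12 + 9 = 45.
Arcturus + Lyra + Atlas: cost 12 + 2 + 5 = 19 ≤ 21, return 17 + 13 + 12 = 42.
Best is Arcturus, Lyra, Pollux, and Atlas with total return 46.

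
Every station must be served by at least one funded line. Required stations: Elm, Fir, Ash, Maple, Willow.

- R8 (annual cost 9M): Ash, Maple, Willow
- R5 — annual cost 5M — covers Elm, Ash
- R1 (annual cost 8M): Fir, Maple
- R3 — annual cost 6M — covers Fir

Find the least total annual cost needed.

20

This is a weighted set-cover instance.
Choose R8, R5, and R3: together they cover Elm, Fir, Ash, Maple, Willow — every station.
Total annual cost: 9 + 5 + 6 = 20.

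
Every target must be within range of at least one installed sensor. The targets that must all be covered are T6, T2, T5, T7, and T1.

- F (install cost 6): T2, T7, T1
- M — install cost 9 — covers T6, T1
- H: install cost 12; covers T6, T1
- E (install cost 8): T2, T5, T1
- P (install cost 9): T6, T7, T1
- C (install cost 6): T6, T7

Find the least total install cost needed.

14

This is a weighted set-cover instance.
Choose E and C: together they cover T6, T2, T5, T7, T1 — every target.
Total install cost: 8 + 6 = 14.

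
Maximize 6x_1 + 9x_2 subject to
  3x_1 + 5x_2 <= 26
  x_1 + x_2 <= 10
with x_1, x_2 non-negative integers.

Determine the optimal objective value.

51

Relaxing integrality, the LP optimum is 52.00 at (x_1,x_2) = (8.67, 0), which is not an integer point.
(x_1,x_2)=(7,1): 3·7+5·1=26≤26, 1·7+1·1=8≤10, objective 51.
(x_1,x_2)=(8,0): 3·8+5·0=24≤26, 1·8+1·0=8≤10, objective 48.
(x_1,x_2)=(6,1): 3·6+5·1=23≤26, 1·6+1·1=7≤10, objective 45.
Maximum is 51 at (x_1,x_2)=(7,1).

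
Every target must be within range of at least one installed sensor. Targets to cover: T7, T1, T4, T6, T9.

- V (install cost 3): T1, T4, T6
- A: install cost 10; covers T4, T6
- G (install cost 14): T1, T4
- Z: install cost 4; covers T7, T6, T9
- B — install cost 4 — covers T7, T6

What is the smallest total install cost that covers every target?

Choose V and Z: together they cover T7, T1, T4, T6, T9 — every target.
Total install cost: 3 + 4 = 7.
No cover costs less than 7.

7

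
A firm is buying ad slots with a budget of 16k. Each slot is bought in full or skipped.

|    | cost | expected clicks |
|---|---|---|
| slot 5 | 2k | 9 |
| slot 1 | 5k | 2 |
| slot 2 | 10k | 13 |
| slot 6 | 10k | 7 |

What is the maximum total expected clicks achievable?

Take slot 5 and slot 2: cost 2 + 10 = 12 ≤ 16, expected clicks 9 + 13 = 22.
No other feasible combination does better.

22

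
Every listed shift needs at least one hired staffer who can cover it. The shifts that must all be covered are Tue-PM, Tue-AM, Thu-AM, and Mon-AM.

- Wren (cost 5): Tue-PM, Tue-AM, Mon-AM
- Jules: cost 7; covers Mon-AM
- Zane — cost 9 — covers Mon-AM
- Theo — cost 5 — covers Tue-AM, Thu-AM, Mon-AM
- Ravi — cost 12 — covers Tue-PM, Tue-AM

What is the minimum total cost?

10

Choose Wren and Theo: together they cover Tue-PM, Tue-AM, Thu-AM, Mon-AM — every shift.
Total cost: 5 + 5 = 10.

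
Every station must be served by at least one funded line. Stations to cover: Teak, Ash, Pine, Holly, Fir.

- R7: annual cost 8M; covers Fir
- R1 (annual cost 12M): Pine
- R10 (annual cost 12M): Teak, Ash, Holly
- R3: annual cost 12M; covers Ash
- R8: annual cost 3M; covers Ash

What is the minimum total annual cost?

32

The greedy cost-per-new-station heuristic would pick R8, R10, R7, and R1 for 35, but a cheaper cover exists.
Choose R7, R1, and R10: together they cover Teak, Ash, Pine, Holly, Fir — every station.
Total annual cost: 8 + 12 + 12 = 32.
No cover costs less than 32.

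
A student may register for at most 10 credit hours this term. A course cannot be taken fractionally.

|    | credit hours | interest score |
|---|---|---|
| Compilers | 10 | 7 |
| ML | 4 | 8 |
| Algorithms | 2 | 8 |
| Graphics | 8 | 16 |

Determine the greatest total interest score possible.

This is an integer program with binary decision variables.
Take Algorithms and Graphics: credit hours 2 + 8 = 10 ≤ 10, interest score 8 + 16 = 24.
No other feasible combination does better.

24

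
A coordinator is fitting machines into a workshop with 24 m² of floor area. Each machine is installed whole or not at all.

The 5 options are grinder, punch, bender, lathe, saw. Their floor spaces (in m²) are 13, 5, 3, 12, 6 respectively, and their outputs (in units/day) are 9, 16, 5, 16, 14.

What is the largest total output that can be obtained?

punch + lathe + saw: floor space 5 + 12 + 6 = 23 ≤ 24, output 16 + 16 + 14 = 46.
punch + bender + lathe: floor space 5 + 3 + 12 = 20 ≤ 24, output 16 + 5 + 16 = 37.
grinder + punch + saw: floor space 13 + 5 + 6 = 24 ≤ 24, output 9 + 16 + 14 = 39.
Best is punch, lathe, and saw with total output 46.

46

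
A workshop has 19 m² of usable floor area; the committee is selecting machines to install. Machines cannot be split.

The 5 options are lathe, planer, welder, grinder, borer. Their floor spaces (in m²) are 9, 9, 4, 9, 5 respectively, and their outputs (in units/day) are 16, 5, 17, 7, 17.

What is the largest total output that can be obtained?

lathe + welder + borer: floor space 9 + 4 + 5 = 18 ≤ 19, output 16 + 17 + 17 = 50.
welder + grinder + borer: floor space 4 + 9 + 5 = 18 ≤ 19, output 17 + 7 + 17 = 41.
Best is lathe, welder, and borer with total output 50.

50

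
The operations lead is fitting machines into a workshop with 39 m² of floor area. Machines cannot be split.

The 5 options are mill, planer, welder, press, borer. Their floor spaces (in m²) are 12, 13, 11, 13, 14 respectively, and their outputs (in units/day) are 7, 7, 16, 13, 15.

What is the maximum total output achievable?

44

Take welder, press, and borer: floor space 11 + 13 + 14 = 38 ≤ 39, output 16 + 13 + 15 = 44.
No other feasible combination does better.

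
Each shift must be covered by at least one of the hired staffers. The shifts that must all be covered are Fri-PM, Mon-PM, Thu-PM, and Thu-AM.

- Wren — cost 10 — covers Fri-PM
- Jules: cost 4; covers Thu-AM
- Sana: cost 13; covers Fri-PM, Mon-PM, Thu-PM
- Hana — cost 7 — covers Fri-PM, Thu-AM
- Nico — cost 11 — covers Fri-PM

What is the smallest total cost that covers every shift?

17

Choose Jules and Sana: together they cover Fri-PM, Mon-PM, Thu-PM, Thu-AM — every shift.
Total cost: 4 + 13 = 17.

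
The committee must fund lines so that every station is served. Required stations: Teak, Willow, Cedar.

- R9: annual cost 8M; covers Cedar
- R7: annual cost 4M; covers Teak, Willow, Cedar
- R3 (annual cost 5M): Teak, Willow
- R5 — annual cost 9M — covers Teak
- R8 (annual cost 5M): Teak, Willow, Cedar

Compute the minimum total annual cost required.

R7 alone covers Teak, Willow, Cedar — every station.
Total annual cost: 4.
No cover costs less than 4.

4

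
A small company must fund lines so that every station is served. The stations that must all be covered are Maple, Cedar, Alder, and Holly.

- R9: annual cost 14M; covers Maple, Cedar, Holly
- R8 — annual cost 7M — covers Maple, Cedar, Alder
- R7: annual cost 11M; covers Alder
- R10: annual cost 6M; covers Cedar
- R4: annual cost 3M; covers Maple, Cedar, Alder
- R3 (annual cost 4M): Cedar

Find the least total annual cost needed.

17

Choose R9 and R4: together they cover Maple, Cedar, Alder, Holly — every station.
Total annual cost: 14 + 3 = 17.
No cover costs less than 17.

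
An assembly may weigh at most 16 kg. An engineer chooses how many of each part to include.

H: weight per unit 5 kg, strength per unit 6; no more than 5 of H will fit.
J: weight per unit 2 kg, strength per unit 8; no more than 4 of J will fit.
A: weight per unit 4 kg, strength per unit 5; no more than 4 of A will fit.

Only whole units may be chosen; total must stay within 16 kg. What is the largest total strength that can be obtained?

J has the best ratio (8/2); taking only J gives at most 4×8 = 32 (stopped by the supply cap of 4).
Mixing does better — 4×J and 2×A: weight 16 ≤ 16, strength 4·8 + 2·5 = 42.

42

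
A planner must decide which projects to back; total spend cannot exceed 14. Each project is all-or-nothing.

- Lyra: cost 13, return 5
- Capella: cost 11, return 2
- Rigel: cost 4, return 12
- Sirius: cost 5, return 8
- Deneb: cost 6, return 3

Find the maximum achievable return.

Allowing fractional choices, the relaxed optimum would be about 22.5, but projects are indivisible.
Rigel + Deneb: cost 4 + 6 = 10 ≤ 14, return 12 + 3 = 15.
Rigel + Sirius: cost 4 + 5 = 9 ≤ 14, return 12 + 8 = 20.
Best is Rigel and Sirius with total return 20.

20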